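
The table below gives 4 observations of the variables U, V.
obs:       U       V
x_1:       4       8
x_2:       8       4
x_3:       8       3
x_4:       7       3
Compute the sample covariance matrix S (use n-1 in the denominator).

Step 1 — column means:
  mean(U) = (4 + 8 + 8 + 7) / 4 = 27/4 = 6.75
  mean(V) = (8 + 4 + 3 + 3) / 4 = 18/4 = 4.5

Step 2 — sample covariance S[i,j] = (1/(n-1)) · Σ_k (x_{k,i} - mean_i) · (x_{k,j} - mean_j), with n-1 = 3.
  S[U,U] = ((-2.75)·(-2.75) + (1.25)·(1.25) + (1.25)·(1.25) + (0.25)·(0.25)) / 3 = 10.75/3 = 3.5833
  S[U,V] = ((-2.75)·(3.5) + (1.25)·(-0.5) + (1.25)·(-1.5) + (0.25)·(-1.5)) / 3 = -12.5/3 = -4.1667
  S[V,V] = ((3.5)·(3.5) + (-0.5)·(-0.5) + (-1.5)·(-1.5) + (-1.5)·(-1.5)) / 3 = 17/3 = 5.6667

S is symmetric (S[j,i] = S[i,j]). Assembling:

S = [[3.5833, -4.1667],
 [-4.1667, 5.6667]]


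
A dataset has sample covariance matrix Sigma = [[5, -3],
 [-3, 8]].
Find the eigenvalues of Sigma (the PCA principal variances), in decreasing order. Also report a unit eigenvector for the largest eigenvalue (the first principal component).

Step 1 — characteristic polynomial of 2×2 Sigma:
  det(Sigma - λI) = λ² - trace · λ + det = 0.
  trace = 5 + 8 = 13, det = 5·8 - (-3)² = 31.
Step 2 — discriminant:
  Δ = trace² - 4·det = 169 - 124 = 45.
Step 3 — eigenvalues:
  λ = (trace ± √Δ)/2 = (13 ± 6.7082)/2,
  λ_1 = 9.8541,  λ_2 = 3.1459.

Step 4 — unit eigenvector for λ_1: solve (Sigma - λ_1 I)v = 0. First row:
  (5 - 9.8541)·v_x + (-3)·v_y = 0, i.e. (-4.8541)·v_x + (-3)·v_y = 0,
  so v ∝ (b, λ_1 - a) = (-3, 4.8541); multiply by -1 so the first entry is positive: u = (3, -4.8541).
  ||u|| = √((3)² + (-4.8541)²) = √(32.5623) ≈ 5.7063,
  v_1 = u/||u|| ≈ (0.5257, -0.8507) (||v_1|| = 1).

λ_1 = 9.8541,  λ_2 = 3.1459;  v_1 ≈ (0.5257, -0.8507)


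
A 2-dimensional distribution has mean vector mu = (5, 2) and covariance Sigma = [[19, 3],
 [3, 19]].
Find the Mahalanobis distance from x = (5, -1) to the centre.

Step 1 — centre the observation: (x - mu) = (0, -3).

Step 2 — invert Sigma. det(Sigma) = 19·19 - (3)² = 352.
  Sigma^{-1} = (1/det) · [[d, -b], [-b, a]] = [[0.054, -0.0085],
 [-0.0085, 0.054]].

Step 3 — form the quadratic (x - mu)^T · Sigma^{-1} · (x - mu):
  Sigma^{-1} · (x - mu) = (0.0256, -0.1619).
  (x - mu)^T · [Sigma^{-1} · (x - mu)] = (0)·(0.0256) + (-3)·(-0.1619) = 0.4858.

Step 4 — take square root: d = √(0.4858) ≈ 0.697.

d(x, mu) = √(0.4858) ≈ 0.697


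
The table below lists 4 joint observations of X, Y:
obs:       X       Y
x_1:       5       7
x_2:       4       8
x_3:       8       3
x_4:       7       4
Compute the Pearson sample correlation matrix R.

Step 1 — column means:
  mean(X) = (5 + 4 + 8 + 7) / 4 = 24/4 = 6
  mean(Y) = (7 + 8 + 3 + 4) / 4 = 22/4 = 5.5

Step 2 — sample variances and covariances s[i,j] = (1/(n-1)) · Σ_k (x_{k,i} - mean_i) · (x_{k,j} - mean_j), with n-1 = 3:
  s[X,X] = ((-1)·(-1) + (-2)·(-2) + (2)·(2) + (1)·(1)) / 3 = 10/3 = 3.3333
  s[X,Y] = ((-1)·(1.5) + (-2)·(2.5) + (2)·(-2.5) + (1)·(-1.5)) / 3 = -13/3 = -4.3333
  s[Y,Y] = ((1.5)·(1.5) + (2.5)·(2.5) + (-2.5)·(-2.5) + (-1.5)·(-1.5)) / 3 = 17/3 = 5.6667
  Sample standard deviations s_i = √(s[i,i]):
  s(X) = √(3.3333) = 1.8257
  s(Y) = √(5.6667) = 2.3805

Step 3 — r_{ij} = s_{ij} / (s_i · s_j):
  r[X,X] = 1 (diagonal).
  r[X,Y] = -4.3333 / (1.8257 · 2.3805) = -4.3333 / 4.3461 = -0.9971
  r[Y,Y] = 1 (diagonal).

R is symmetric with unit diagonal. Assembling:

R = [[1, -0.9971],
 [-0.9971, 1]]


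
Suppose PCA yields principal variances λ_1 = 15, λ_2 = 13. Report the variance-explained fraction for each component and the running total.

Step 1 — total variance = trace(Sigma) = Σ λ_i = 15 + 13 = 28.

Step 2 — fraction explained by component i = λ_i / Σ λ:
  PC1: 15/28 = 0.5357
  PC2: 13/28 = 0.4643

Step 3 — cumulative fraction after k components = (λ_1 + ... + λ_k) / Σ λ:
  k = 1: 15/28 = 0.5357
  k = 2: (15 + 13)/28 = 28/28 = 1

Summary (fraction, with percent):

explained: PC1 0.5357 (53.57%), PC2 0.4643 (46.43%);  cumulative: 0.5357, 1


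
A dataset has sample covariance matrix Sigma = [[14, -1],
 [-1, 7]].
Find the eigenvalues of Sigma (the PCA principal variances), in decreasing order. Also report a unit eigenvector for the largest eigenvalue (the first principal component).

Step 1 — characteristic polynomial of 2×2 Sigma:
  det(Sigma - λI) = λ² - trace · λ + det = 0.
  trace = 14 + 7 = 21, det = 14·7 - (-1)² = 97.
Step 2 — discriminant:
  Δ = trace² - 4·det = 441 - 388 = 53.
Step 3 — eigenvalues:
  λ = (trace ± √Δ)/2 = (21 ± 7.2801)/2,
  λ_1 = 14.1401,  λ_2 = 6.8599.

Step 4 — unit eigenvector for λ_1: solve (Sigma - λ_1 I)v = 0. First row:
  (14 - 14.1401)·v_x + (-1)·v_y = 0, i.e. (-0.1401)·v_x + (-1)·v_y = 0,
  so v ∝ (b, λ_1 - a) = (-1, 0.1401); multiply by -1 so the first entry is positive: u = (1, -0.1401).
  ||u|| = √((1)² + (-0.1401)²) = √(1.0196) ≈ 1.0098,
  v_1 = u/||u|| ≈ (0.9903, -0.1387) (||v_1|| = 1).

λ_1 = 14.1401,  λ_2 = 6.8599;  v_1 ≈ (0.9903, -0.1387)


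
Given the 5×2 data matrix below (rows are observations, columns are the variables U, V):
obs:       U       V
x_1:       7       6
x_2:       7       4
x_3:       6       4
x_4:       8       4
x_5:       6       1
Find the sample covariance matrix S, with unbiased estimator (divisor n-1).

Step 1 — column means:
  mean(U) = (7 + 7 + 6 + 8 + 6) / 5 = 34/5 = 6.8
  mean(V) = (6 + 4 + 4 + 4 + 1) / 5 = 19/5 = 3.8

Step 2 — sample covariance S[i,j] = (1/(n-1)) · Σ_k (x_{k,i} - mean_i) · (x_{k,j} - mean_j), with n-1 = 4.
  S[U,U] = ((0.2)·(0.2) + (0.2)·(0.2) + (-0.8)·(-0.8) + (1.2)·(1.2) + (-0.8)·(-0.8)) / 4 = 2.8/4 = 0.7
  S[U,V] = ((0.2)·(2.2) + (0.2)·(0.2) + (-0.8)·(0.2) + (1.2)·(0.2) + (-0.8)·(-2.8)) / 4 = 2.8/4 = 0.7
  S[V,V] = ((2.2)·(2.2) + (0.2)·(0.2) + (0.2)·(0.2) + (0.2)·(0.2) + (-2.8)·(-2.8)) / 4 = 12.8/4 = 3.2

S is symmetric (S[j,i] = S[i,j]). Assembling:

S = [[0.7, 0.7],
 [0.7, 3.2]]


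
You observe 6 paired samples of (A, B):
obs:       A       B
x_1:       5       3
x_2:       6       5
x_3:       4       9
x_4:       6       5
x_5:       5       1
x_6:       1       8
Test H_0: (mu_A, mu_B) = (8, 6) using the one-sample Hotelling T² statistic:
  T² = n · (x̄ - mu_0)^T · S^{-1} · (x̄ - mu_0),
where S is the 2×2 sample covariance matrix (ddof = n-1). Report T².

Step 1 — sample mean vector:
  mean(A) = (5 + 6 + 4 + 6 + 5 + 1) / 6 = 27/6 = 4.5
  mean(B) = (3 + 5 + 9 + 5 + 1 + 8) / 6 = 31/6 = 5.1667
  x̄ = (4.5, 5.1667),  deviation x̄ - mu_0 = (4.5, 5.1667) - (8, 6) = (-3.5, -0.8333).

Step 2 — sample covariance matrix, S[i,j] = (1/(n-1)) · Σ_k (x_{k,i} - mean_i) · (x_{k,j} - mean_j), divisor n-1 = 5:
  S[A,A] = ((0.5)·(0.5) + (1.5)·(1.5) + (-0.5)·(-0.5) + (1.5)·(1.5) + (0.5)·(0.5) + (-3.5)·(-3.5)) / 5 = 17.5/5 = 3.5
  S[A,B] = ((0.5)·(-2.1667) + (1.5)·(-0.1667) + (-0.5)·(3.8333) + (1.5)·(-0.1667) + (0.5)·(-4.1667) + (-3.5)·(2.8333)) / 5 = -15.5/5 = -3.1
  S[B,B] = ((-2.1667)·(-2.1667) + (-0.1667)·(-0.1667) + (3.8333)·(3.8333) + (-0.1667)·(-0.1667) + (-4.1667)·(-4.1667) + (2.8333)·(2.8333)) / 5 = 44.8333/5 = 8.9667
  S = [[3.5, -3.1],
 [-3.1, 8.9667]].

Step 3 — invert S. det(S) = 3.5·8.9667 - (-3.1)² = 21.7733.
  S^{-1} = (1/det) · [[d, -b], [-b, a]] = [[0.4118, 0.1424],
 [0.1424, 0.1607]].

Step 4 — quadratic form (x̄ - mu_0)^T · S^{-1} · (x̄ - mu_0):
  S^{-1} · (x̄ - mu_0) = (-1.56, -0.6323),
  (x̄ - mu_0)^T · [...] = (-3.5)·(-1.56) + (-0.8333)·(-0.6323) = 5.9869.

Step 5 — scale by n: T² = 6 · 5.9869 = 35.9216.

T² ≈ 35.9216


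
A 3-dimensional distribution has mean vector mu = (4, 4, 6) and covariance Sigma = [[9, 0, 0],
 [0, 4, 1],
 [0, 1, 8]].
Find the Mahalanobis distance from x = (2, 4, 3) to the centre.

Step 1 — centre the observation: (x - mu) = (-2, 0, -3).

Step 2 — invert Sigma (cofactor / det for 3×3, or solve directly):
  Sigma^{-1} = [[0.1111, 0, 0],
 [0, 0.2581, -0.0323],
 [0, -0.0323, 0.129]].

Step 3 — form the quadratic (x - mu)^T · Sigma^{-1} · (x - mu):
  Sigma^{-1} · (x - mu) = (-0.2222, 0.0968, -0.3871).
  (x - mu)^T · [Sigma^{-1} · (x - mu)] = (-2)·(-0.2222) + (0)·(0.0968) + (-3)·(-0.3871) = 1.6057.

Step 4 — take square root: d = √(1.6057) ≈ 1.2672.

d(x, mu) = √(1.6057) ≈ 1.2672


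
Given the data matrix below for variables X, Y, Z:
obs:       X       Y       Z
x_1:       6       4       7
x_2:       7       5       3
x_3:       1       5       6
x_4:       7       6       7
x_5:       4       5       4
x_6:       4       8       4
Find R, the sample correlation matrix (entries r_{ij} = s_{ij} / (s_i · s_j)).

Step 1 — column means:
  mean(X) = (6 + 7 + 1 + 7 + 4 + 4) / 6 = 29/6 = 4.8333
  mean(Y) = (4 + 5 + 5 + 6 + 5 + 8) / 6 = 33/6 = 5.5
  mean(Z) = (7 + 3 + 6 + 7 + 4 + 4) / 6 = 31/6 = 5.1667

Step 2 — sample variances and covariances s[i,j] = (1/(n-1)) · Σ_k (x_{k,i} - mean_i) · (x_{k,j} - mean_j), with n-1 = 5:
  s[X,X] = ((1.1667)·(1.1667) + (2.1667)·(2.1667) + (-3.8333)·(-3.8333) + (2.1667)·(2.1667) + (-0.8333)·(-0.8333) + (-0.8333)·(-0.8333)) / 5 = 26.8333/5 = 5.3667
  s[X,Y] = ((1.1667)·(-1.5) + (2.1667)·(-0.5) + (-3.8333)·(-0.5) + (2.1667)·(0.5) + (-0.8333)·(-0.5) + (-0.8333)·(2.5)) / 5 = -1.5/5 = -0.3
  s[X,Z] = ((1.1667)·(1.8333) + (2.1667)·(-2.1667) + (-3.8333)·(0.8333) + (2.1667)·(1.8333) + (-0.8333)·(-1.1667) + (-0.8333)·(-1.1667)) / 5 = 0.1667/5 = 0.0333
  s[Y,Y] = ((-1.5)·(-1.5) + (-0.5)·(-0.5) + (-0.5)·(-0.5) + (0.5)·(0.5) + (-0.5)·(-0.5) + (2.5)·(2.5)) / 5 = 9.5/5 = 1.9
  s[Y,Z] = ((-1.5)·(1.8333) + (-0.5)·(-2.1667) + (-0.5)·(0.8333) + (0.5)·(1.8333) + (-0.5)·(-1.1667) + (2.5)·(-1.1667)) / 5 = -3.5/5 = -0.7
  s[Z,Z] = ((1.8333)·(1.8333) + (-2.1667)·(-2.1667) + (0.8333)·(0.8333) + (1.8333)·(1.8333) + (-1.1667)·(-1.1667) + (-1.1667)·(-1.1667)) / 5 = 14.8333/5 = 2.9667
  Sample standard deviations s_i = √(s[i,i]):
  s(X) = √(5.3667) = 2.3166
  s(Y) = √(1.9) = 1.3784
  s(Z) = √(2.9667) = 1.7224

Step 3 — r_{ij} = s_{ij} / (s_i · s_j):
  r[X,X] = 1 (diagonal).
  r[X,Y] = -0.3 / (2.3166 · 1.3784) = -0.3 / 3.1932 = -0.0939
  r[X,Z] = 0.0333 / (2.3166 · 1.7224) = 0.0333 / 3.9901 = 0.0084
  r[Y,Y] = 1 (diagonal).
  r[Y,Z] = -0.7 / (1.3784 · 1.7224) = -0.7 / 2.3742 = -0.2948
  r[Z,Z] = 1 (diagonal).

R is symmetric with unit diagonal. Assembling:

R = [[1, -0.0939, 0.0084],
 [-0.0939, 1, -0.2948],
 [0.0084, -0.2948, 1]]


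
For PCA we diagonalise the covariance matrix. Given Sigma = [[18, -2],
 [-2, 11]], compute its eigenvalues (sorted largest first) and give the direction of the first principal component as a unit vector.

Step 1 — characteristic polynomial of 2×2 Sigma:
  det(Sigma - λI) = λ² - trace · λ + det = 0.
  trace = 18 + 11 = 29, det = 18·11 - (-2)² = 194.
Step 2 — discriminant:
  Δ = trace² - 4·det = 841 - 776 = 65.
Step 3 — eigenvalues:
  λ = (trace ± √Δ)/2 = (29 ± 8.0623)/2,
  λ_1 = 18.5311,  λ_2 = 10.4689.

Step 4 — unit eigenvector for λ_1: solve (Sigma - λ_1 I)v = 0. First row:
  (18 - 18.5311)·v_x + (-2)·v_y = 0, i.e. (-0.5311)·v_x + (-2)·v_y = 0,
  so v ∝ (b, λ_1 - a) = (-2, 0.5311); multiply by -1 so the first entry is positive: u = (2, -0.5311).
  ||u|| = √((2)² + (-0.5311)²) = √(4.2821) ≈ 2.0693,
  v_1 = u/||u|| ≈ (0.9665, -0.2567) (||v_1|| = 1).

λ_1 = 18.5311,  λ_2 = 10.4689;  v_1 ≈ (0.9665, -0.2567)


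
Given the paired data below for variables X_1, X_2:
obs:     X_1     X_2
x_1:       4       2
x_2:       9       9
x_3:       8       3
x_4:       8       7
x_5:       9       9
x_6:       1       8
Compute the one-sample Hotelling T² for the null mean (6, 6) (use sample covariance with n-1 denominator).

Step 1 — sample mean vector:
  mean(X_1) = (4 + 9 + 8 + 8 + 9 + 1) / 6 = 39/6 = 6.5
  mean(X_2) = (2 + 9 + 3 + 7 + 9 + 8) / 6 = 38/6 = 6.3333
  x̄ = (6.5, 6.3333),  deviation x̄ - mu_0 = (6.5, 6.3333) - (6, 6) = (0.5, 0.3333).

Step 2 — sample covariance matrix, S[i,j] = (1/(n-1)) · Σ_k (x_{k,i} - mean_i) · (x_{k,j} - mean_j), divisor n-1 = 5:
  S[X_1,X_1] = ((-2.5)·(-2.5) + (2.5)·(2.5) + (1.5)·(1.5) + (1.5)·(1.5) + (2.5)·(2.5) + (-5.5)·(-5.5)) / 5 = 53.5/5 = 10.7
  S[X_1,X_2] = ((-2.5)·(-4.3333) + (2.5)·(2.6667) + (1.5)·(-3.3333) + (1.5)·(0.6667) + (2.5)·(2.6667) + (-5.5)·(1.6667)) / 5 = 11/5 = 2.2
  S[X_2,X_2] = ((-4.3333)·(-4.3333) + (2.6667)·(2.6667) + (-3.3333)·(-3.3333) + (0.6667)·(0.6667) + (2.6667)·(2.6667) + (1.6667)·(1.6667)) / 5 = 47.3333/5 = 9.4667
  S = [[10.7, 2.2],
 [2.2, 9.4667]].

Step 3 — invert S. det(S) = 10.7·9.4667 - (2.2)² = 96.4533.
  S^{-1} = (1/det) · [[d, -b], [-b, a]] = [[0.0981, -0.0228],
 [-0.0228, 0.1109]].

Step 4 — quadratic form (x̄ - mu_0)^T · S^{-1} · (x̄ - mu_0):
  S^{-1} · (x̄ - mu_0) = (0.0415, 0.0256),
  (x̄ - mu_0)^T · [...] = (0.5)·(0.0415) + (0.3333)·(0.0256) = 0.0293.

Step 5 — scale by n: T² = 6 · 0.0293 = 0.1756.

T² ≈ 0.1756


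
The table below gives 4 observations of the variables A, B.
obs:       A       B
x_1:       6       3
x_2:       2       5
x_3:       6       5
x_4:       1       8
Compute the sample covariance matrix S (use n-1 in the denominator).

Step 1 — column means:
  mean(A) = (6 + 2 + 6 + 1) / 4 = 15/4 = 3.75
  mean(B) = (3 + 5 + 5 + 8) / 4 = 21/4 = 5.25

Step 2 — sample covariance S[i,j] = (1/(n-1)) · Σ_k (x_{k,i} - mean_i) · (x_{k,j} - mean_j), with n-1 = 3.
  S[A,A] = ((2.25)·(2.25) + (-1.75)·(-1.75) + (2.25)·(2.25) + (-2.75)·(-2.75)) / 3 = 20.75/3 = 6.9167
  S[A,B] = ((2.25)·(-2.25) + (-1.75)·(-0.25) + (2.25)·(-0.25) + (-2.75)·(2.75)) / 3 = -12.75/3 = -4.25
  S[B,B] = ((-2.25)·(-2.25) + (-0.25)·(-0.25) + (-0.25)·(-0.25) + (2.75)·(2.75)) / 3 = 12.75/3 = 4.25

S is symmetric (S[j,i] = S[i,j]). Assembling:

S = [[6.9167, -4.25],
 [-4.25, 4.25]]


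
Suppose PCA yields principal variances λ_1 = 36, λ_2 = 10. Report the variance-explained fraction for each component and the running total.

Step 1 — total variance = trace(Sigma) = Σ λ_i = 36 + 10 = 46.

Step 2 — fraction explained by component i = λ_i / Σ λ:
  PC1: 36/46 = 0.7826
  PC2: 10/46 = 0.2174

Step 3 — cumulative fraction after k components = (λ_1 + ... + λ_k) / Σ λ:
  k = 1: 36/46 = 0.7826
  k = 2: (36 + 10)/46 = 46/46 = 1

Summary (fraction, with percent):

explained: PC1 0.7826 (78.26%), PC2 0.2174 (21.74%);  cumulative: 0.7826, 1


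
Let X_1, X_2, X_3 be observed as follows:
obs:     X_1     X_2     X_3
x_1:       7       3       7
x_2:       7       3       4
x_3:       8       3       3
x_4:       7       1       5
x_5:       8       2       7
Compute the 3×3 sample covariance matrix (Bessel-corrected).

Step 1 — column means:
  mean(X_1) = (7 + 7 + 8 + 7 + 8) / 5 = 37/5 = 7.4
  mean(X_2) = (3 + 3 + 3 + 1 + 2) / 5 = 12/5 = 2.4
  mean(X_3) = (7 + 4 + 3 + 5 + 7) / 5 = 26/5 = 5.2

Step 2 — sample covariance S[i,j] = (1/(n-1)) · Σ_k (x_{k,i} - mean_i) · (x_{k,j} - mean_j), with n-1 = 4.
  S[X_1,X_1] = ((-0.4)·(-0.4) + (-0.4)·(-0.4) + (0.6)·(0.6) + (-0.4)·(-0.4) + (0.6)·(0.6)) / 4 = 1.2/4 = 0.3
  S[X_1,X_2] = ((-0.4)·(0.6) + (-0.4)·(0.6) + (0.6)·(0.6) + (-0.4)·(-1.4) + (0.6)·(-0.4)) / 4 = 0.2/4 = 0.05
  S[X_1,X_3] = ((-0.4)·(1.8) + (-0.4)·(-1.2) + (0.6)·(-2.2) + (-0.4)·(-0.2) + (0.6)·(1.8)) / 4 = -0.4/4 = -0.1
  S[X_2,X_2] = ((0.6)·(0.6) + (0.6)·(0.6) + (0.6)·(0.6) + (-1.4)·(-1.4) + (-0.4)·(-0.4)) / 4 = 3.2/4 = 0.8
  S[X_2,X_3] = ((0.6)·(1.8) + (0.6)·(-1.2) + (0.6)·(-2.2) + (-1.4)·(-0.2) + (-0.4)·(1.8)) / 4 = -1.4/4 = -0.35
  S[X_3,X_3] = ((1.8)·(1.8) + (-1.2)·(-1.2) + (-2.2)·(-2.2) + (-0.2)·(-0.2) + (1.8)·(1.8)) / 4 = 12.8/4 = 3.2

S is symmetric (S[j,i] = S[i,j]). Assembling:

S = [[0.3, 0.05, -0.1],
 [0.05, 0.8, -0.35],
 [-0.1, -0.35, 3.2]]


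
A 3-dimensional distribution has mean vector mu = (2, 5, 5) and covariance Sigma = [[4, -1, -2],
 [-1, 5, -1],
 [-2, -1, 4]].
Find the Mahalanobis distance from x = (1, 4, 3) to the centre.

Step 1 — centre the observation: (x - mu) = (-1, -1, -2).

Step 2 — invert Sigma (cofactor / det for 3×3, or solve directly):
  Sigma^{-1} = [[0.3958, 0.125, 0.2292],
 [0.125, 0.25, 0.125],
 [0.2292, 0.125, 0.3958]].

Step 3 — form the quadratic (x - mu)^T · Sigma^{-1} · (x - mu):
  Sigma^{-1} · (x - mu) = (-0.9792, -0.625, -1.1458).
  (x - mu)^T · [Sigma^{-1} · (x - mu)] = (-1)·(-0.9792) + (-1)·(-0.625) + (-2)·(-1.1458) = 3.8958.

Step 4 — take square root: d = √(3.8958) ≈ 1.9738.

d(x, mu) = √(3.8958) ≈ 1.9738


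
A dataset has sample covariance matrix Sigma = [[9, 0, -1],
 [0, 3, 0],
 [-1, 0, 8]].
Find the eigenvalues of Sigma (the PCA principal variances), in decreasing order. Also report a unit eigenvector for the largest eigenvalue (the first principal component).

Step 1 — characteristic polynomial p(λ) = det(λI - Sigma) = λ³ - tr·λ² + c_1·λ - det, where tr = trace, c_1 = sum of the principal 2×2 minors, det = det(Sigma):
  tr = 9 + 3 + 8 = 20,
  c_1 = (9·3 - (0)²) + (9·8 - (-1)²) + (3·8 - (0)²) = 27 + 71 + 24 = 122,
  det = 9·(3·8 - (0)²) - (0)·((0)·8 - (0)·(-1)) + (-1)·((0)·(0) - 3·(-1)) = 9·(24) - (0)·(0) + (-1)·(3) = 213.
  So p(λ) = λ³ - 20λ² + 122λ - 213.
Step 2 — look for an integer root (rational root theorem: any rational root is an integer divisor of 213). Testing λ = 3:
  p(3) = 27 - 180 + 366 - 213 = 0  ✓
  Dividing out (λ - 3): p(λ) = (λ - 3)(λ² - 17λ + 71).
Step 3 — remaining eigenvalues from the quadratic λ² - 17λ + 71 = 0:
  Δ = 17² - 4·71 = 289 - 284 = 5,  λ = (17 ± √5)/2 = (17 ± 2.2361)/2 ≈ 9.618 or 7.382.
  Sorted: λ_1 = 9.618,  λ_2 = 7.382,  λ_3 = 3  (check: sum = 20 = tr ✓).

Step 4 — unit eigenvector for λ_1 ≈ 9.618: v spans the null space of (Sigma - λ_1 I), whose rows are
  r_1 = (-0.618, 0, -1),  r_2 = (0, -6.618, 0),  r_3 = (-1, 0, -1.618).
  v is orthogonal to every row, so take v ∝ r_1 × r_2 = ((0)·(0) - (-1)·(-6.618), (-1)·(0) - (-0.618)·(0), (-0.618)·(-6.618) - (0)·(0)) ≈ (-6.618, 0, 4.0902).
  Rescale (multiply by -1 so the first nonzero entry is positive): u = (6.618, 0, -4.0902).
  ||u|| = √((6.618)² + (0)² + (-4.0902)²) = √(60.5279) ≈ 7.78,  v_1 = u/||u|| ≈ (0.8507, 0, -0.5257) (||v_1|| = 1).

λ_1 = 9.618,  λ_2 = 7.382,  λ_3 = 3;  v_1 ≈ (0.8507, 0, -0.5257)


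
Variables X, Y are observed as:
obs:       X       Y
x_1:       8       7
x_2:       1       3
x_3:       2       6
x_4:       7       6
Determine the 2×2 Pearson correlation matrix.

Step 1 — column means:
  mean(X) = (8 + 1 + 2 + 7) / 4 = 18/4 = 4.5
  mean(Y) = (7 + 3 + 6 + 6) / 4 = 22/4 = 5.5

Step 2 — sample variances and covariances s[i,j] = (1/(n-1)) · Σ_k (x_{k,i} - mean_i) · (x_{k,j} - mean_j), with n-1 = 3:
  s[X,X] = ((3.5)·(3.5) + (-3.5)·(-3.5) + (-2.5)·(-2.5) + (2.5)·(2.5)) / 3 = 37/3 = 12.3333
  s[X,Y] = ((3.5)·(1.5) + (-3.5)·(-2.5) + (-2.5)·(0.5) + (2.5)·(0.5)) / 3 = 14/3 = 4.6667
  s[Y,Y] = ((1.5)·(1.5) + (-2.5)·(-2.5) + (0.5)·(0.5) + (0.5)·(0.5)) / 3 = 9/3 = 3
  Sample standard deviations s_i = √(s[i,i]):
  s(X) = √(12.3333) = 3.5119
  s(Y) = √(3) = 1.7321

Step 3 — r_{ij} = s_{ij} / (s_i · s_j):
  r[X,X] = 1 (diagonal).
  r[X,Y] = 4.6667 / (3.5119 · 1.7321) = 4.6667 / 6.0828 = 0.7672
  r[Y,Y] = 1 (diagonal).

R is symmetric with unit diagonal. Assembling:

R = [[1, 0.7672],
 [0.7672, 1]]


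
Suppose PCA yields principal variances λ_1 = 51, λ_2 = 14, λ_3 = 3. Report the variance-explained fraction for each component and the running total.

Step 1 — total variance = trace(Sigma) = Σ λ_i = 51 + 14 + 3 = 68.

Step 2 — fraction explained by component i = λ_i / Σ λ:
  PC1: 51/68 = 0.75
  PC2: 14/68 = 0.2059
  PC3: 3/68 = 0.0441

Step 3 — cumulative fraction after k components = (λ_1 + ... + λ_k) / Σ λ:
  k = 1: 51/68 = 0.75
  k = 2: (51 + 14)/68 = 65/68 = 0.9559
  k = 3: (51 + 14 + 3)/68 = 68/68 = 1

Summary (fraction, with percent):

explained: PC1 0.75 (75%), PC2 0.2059 (20.59%), PC3 0.0441 (4.41%);  cumulative: 0.75, 0.9559, 1


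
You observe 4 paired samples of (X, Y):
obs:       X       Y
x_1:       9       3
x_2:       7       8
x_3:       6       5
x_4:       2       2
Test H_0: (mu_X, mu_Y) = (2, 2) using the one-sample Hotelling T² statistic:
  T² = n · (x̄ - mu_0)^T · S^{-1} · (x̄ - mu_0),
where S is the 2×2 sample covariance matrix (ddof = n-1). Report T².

Step 1 — sample mean vector:
  mean(X) = (9 + 7 + 6 + 2) / 4 = 24/4 = 6
  mean(Y) = (3 + 8 + 5 + 2) / 4 = 18/4 = 4.5
  x̄ = (6, 4.5),  deviation x̄ - mu_0 = (6, 4.5) - (2, 2) = (4, 2.5).

Step 2 — sample covariance matrix, S[i,j] = (1/(n-1)) · Σ_k (x_{k,i} - mean_i) · (x_{k,j} - mean_j), divisor n-1 = 3:
  S[X,X] = ((3)·(3) + (1)·(1) + (0)·(0) + (-4)·(-4)) / 3 = 26/3 = 8.6667
  S[X,Y] = ((3)·(-1.5) + (1)·(3.5) + (0)·(0.5) + (-4)·(-2.5)) / 3 = 9/3 = 3
  S[Y,Y] = ((-1.5)·(-1.5) + (3.5)·(3.5) + (0.5)·(0.5) + (-2.5)·(-2.5)) / 3 = 21/3 = 7
  S = [[8.6667, 3],
 [3, 7]].

Step 3 — invert S. det(S) = 8.6667·7 - (3)² = 51.6667.
  S^{-1} = (1/det) · [[d, -b], [-b, a]] = [[0.1355, -0.0581],
 [-0.0581, 0.1677]].

Step 4 — quadratic form (x̄ - mu_0)^T · S^{-1} · (x̄ - mu_0):
  S^{-1} · (x̄ - mu_0) = (0.3968, 0.1871),
  (x̄ - mu_0)^T · [...] = (4)·(0.3968) + (2.5)·(0.1871) = 2.0548.

Step 5 — scale by n: T² = 4 · 2.0548 = 8.2194.

T² ≈ 8.2194


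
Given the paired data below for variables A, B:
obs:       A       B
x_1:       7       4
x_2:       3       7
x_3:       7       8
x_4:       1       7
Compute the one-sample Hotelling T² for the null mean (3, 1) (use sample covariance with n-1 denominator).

Step 1 — sample mean vector:
  mean(A) = (7 + 3 + 7 + 1) / 4 = 18/4 = 4.5
  mean(B) = (4 + 7 + 8 + 7) / 4 = 26/4 = 6.5
  x̄ = (4.5, 6.5),  deviation x̄ - mu_0 = (4.5, 6.5) - (3, 1) = (1.5, 5.5).

Step 2 — sample covariance matrix, S[i,j] = (1/(n-1)) · Σ_k (x_{k,i} - mean_i) · (x_{k,j} - mean_j), divisor n-1 = 3:
  S[A,A] = ((2.5)·(2.5) + (-1.5)·(-1.5) + (2.5)·(2.5) + (-3.5)·(-3.5)) / 3 = 27/3 = 9
  S[A,B] = ((2.5)·(-2.5) + (-1.5)·(0.5) + (2.5)·(1.5) + (-3.5)·(0.5)) / 3 = -5/3 = -1.6667
  S[B,B] = ((-2.5)·(-2.5) + (0.5)·(0.5) + (1.5)·(1.5) + (0.5)·(0.5)) / 3 = 9/3 = 3
  S = [[9, -1.6667],
 [-1.6667, 3]].

Step 3 — invert S. det(S) = 9·3 - (-1.6667)² = 24.2222.
  S^{-1} = (1/det) · [[d, -b], [-b, a]] = [[0.1239, 0.0688],
 [0.0688, 0.3716]].

Step 4 — quadratic form (x̄ - mu_0)^T · S^{-1} · (x̄ - mu_0):
  S^{-1} · (x̄ - mu_0) = (0.5642, 2.1468),
  (x̄ - mu_0)^T · [...] = (1.5)·(0.5642) + (5.5)·(2.1468) = 12.6537.

Step 5 — scale by n: T² = 4 · 12.6537 = 50.6147.

T² ≈ 50.6147


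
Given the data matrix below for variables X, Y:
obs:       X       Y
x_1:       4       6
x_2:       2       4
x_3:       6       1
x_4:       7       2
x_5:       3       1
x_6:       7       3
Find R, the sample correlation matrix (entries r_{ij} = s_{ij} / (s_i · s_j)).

Step 1 — column means:
  mean(X) = (4 + 2 + 6 + 7 + 3 + 7) / 6 = 29/6 = 4.8333
  mean(Y) = (6 + 4 + 1 + 2 + 1 + 3) / 6 = 17/6 = 2.8333

Step 2 — sample variances and covariances s[i,j] = (1/(n-1)) · Σ_k (x_{k,i} - mean_i) · (x_{k,j} - mean_j), with n-1 = 5:
  s[X,X] = ((-0.8333)·(-0.8333) + (-2.8333)·(-2.8333) + (1.1667)·(1.1667) + (2.1667)·(2.1667) + (-1.8333)·(-1.8333) + (2.1667)·(2.1667)) / 5 = 22.8333/5 = 4.5667
  s[X,Y] = ((-0.8333)·(3.1667) + (-2.8333)·(1.1667) + (1.1667)·(-1.8333) + (2.1667)·(-0.8333) + (-1.8333)·(-1.8333) + (2.1667)·(0.1667)) / 5 = -6.1667/5 = -1.2333
  s[Y,Y] = ((3.1667)·(3.1667) + (1.1667)·(1.1667) + (-1.8333)·(-1.8333) + (-0.8333)·(-0.8333) + (-1.8333)·(-1.8333) + (0.1667)·(0.1667)) / 5 = 18.8333/5 = 3.7667
  Sample standard deviations s_i = √(s[i,i]):
  s(X) = √(4.5667) = 2.137
  s(Y) = √(3.7667) = 1.9408

Step 3 — r_{ij} = s_{ij} / (s_i · s_j):
  r[X,X] = 1 (diagonal).
  r[X,Y] = -1.2333 / (2.137 · 1.9408) = -1.2333 / 4.1474 = -0.2974
  r[Y,Y] = 1 (diagonal).

R is symmetric with unit diagonal. Assembling:

R = [[1, -0.2974],
 [-0.2974, 1]]


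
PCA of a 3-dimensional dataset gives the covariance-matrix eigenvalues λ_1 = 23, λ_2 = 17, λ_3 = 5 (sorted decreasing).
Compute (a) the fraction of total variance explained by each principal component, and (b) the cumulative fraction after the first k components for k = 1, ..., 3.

Step 1 — total variance = trace(Sigma) = Σ λ_i = 23 + 17 + 5 = 45.

Step 2 — fraction explained by component i = λ_i / Σ λ:
  PC1: 23/45 = 0.5111
  PC2: 17/45 = 0.3778
  PC3: 5/45 = 0.1111

Step 3 — cumulative fraction after k components = (λ_1 + ... + λ_k) / Σ λ:
  k = 1: 23/45 = 0.5111
  k = 2: (23 + 17)/45 = 40/45 = 0.8889
  k = 3: (23 + 17 + 5)/45 = 45/45 = 1

Summary (fraction, with percent):

explained: PC1 0.5111 (51.11%), PC2 0.3778 (37.78%), PC3 0.1111 (11.11%);  cumulative: 0.5111, 0.8889, 1


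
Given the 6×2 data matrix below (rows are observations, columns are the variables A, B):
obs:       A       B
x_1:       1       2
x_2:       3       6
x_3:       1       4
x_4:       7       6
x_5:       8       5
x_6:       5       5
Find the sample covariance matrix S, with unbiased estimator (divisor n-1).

Step 1 — column means:
  mean(A) = (1 + 3 + 1 + 7 + 8 + 5) / 6 = 25/6 = 4.1667
  mean(B) = (2 + 6 + 4 + 6 + 5 + 5) / 6 = 28/6 = 4.6667

Step 2 — sample covariance S[i,j] = (1/(n-1)) · Σ_k (x_{k,i} - mean_i) · (x_{k,j} - mean_j), with n-1 = 5.
  S[A,A] = ((-3.1667)·(-3.1667) + (-1.1667)·(-1.1667) + (-3.1667)·(-3.1667) + (2.8333)·(2.8333) + (3.8333)·(3.8333) + (0.8333)·(0.8333)) / 5 = 44.8333/5 = 8.9667
  S[A,B] = ((-3.1667)·(-2.6667) + (-1.1667)·(1.3333) + (-3.1667)·(-0.6667) + (2.8333)·(1.3333) + (3.8333)·(0.3333) + (0.8333)·(0.3333)) / 5 = 14.3333/5 = 2.8667
  S[B,B] = ((-2.6667)·(-2.6667) + (1.3333)·(1.3333) + (-0.6667)·(-0.6667) + (1.3333)·(1.3333) + (0.3333)·(0.3333) + (0.3333)·(0.3333)) / 5 = 11.3333/5 = 2.2667

S is symmetric (S[j,i] = S[i,j]). Assembling:

S = [[8.9667, 2.8667],
 [2.8667, 2.2667]]


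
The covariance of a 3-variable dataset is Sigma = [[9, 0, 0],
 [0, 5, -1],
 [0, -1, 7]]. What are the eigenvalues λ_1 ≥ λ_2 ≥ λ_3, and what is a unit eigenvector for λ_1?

Step 1 — characteristic polynomial p(λ) = det(λI - Sigma) = λ³ - tr·λ² + c_1·λ - det, where tr = trace, c_1 = sum of the principal 2×2 minors, det = det(Sigma):
  tr = 9 + 5 + 7 = 21,
  c_1 = (9·5 - (0)²) + (9·7 - (0)²) + (5·7 - (-1)²) = 45 + 63 + 34 = 142,
  det = 9·(5·7 - (-1)²) - (0)·((0)·7 - (-1)·(0)) + (0)·((0)·(-1) - 5·(0)) = 9·(34) - (0)·(0) + (0)·(0) = 306.
  So p(λ) = λ³ - 21λ² + 142λ - 306.
Step 2 — look for an integer root (rational root theorem: any rational root is an integer divisor of 306). Testing λ = 9:
  p(9) = 729 - 1701 + 1278 - 306 = 0  ✓
  Dividing out (λ - 9): p(λ) = (λ - 9)(λ² - 12λ + 34).
Step 3 — remaining eigenvalues from the quadratic λ² - 12λ + 34 = 0:
  Δ = 12² - 4·34 = 144 - 136 = 8,  λ = (12 ± √8)/2 = (12 ± 2.8284)/2 ≈ 7.4142 or 4.5858.
  Sorted: λ_1 = 9,  λ_2 = 7.4142,  λ_3 = 4.5858  (check: sum = 21 = tr ✓).

Step 4 — unit eigenvector for λ_1 = 9: v spans the null space of (Sigma - λ_1 I), whose rows are
  r_1 = (0, 0, 0),  r_2 = (0, -4, -1),  r_3 = (0, -1, -2).
  v is orthogonal to every row, so take v ∝ r_2 × r_3 = ((-4)·(-2) - (-1)·(-1), (-1)·(0) - (0)·(-2), (0)·(-1) - (-4)·(0)) = (7, 0, 0).
  Rescale (divide by 7): u = (1, 0, 0).
  ||u|| = √((1)² + (0)² + (0)²) = √(1) = 1,  v_1 = u/||u|| ≈ (1, 0, 0) (||v_1|| = 1).

λ_1 = 9,  λ_2 = 7.4142,  λ_3 = 4.5858;  v_1 ≈ (1, 0, 0)


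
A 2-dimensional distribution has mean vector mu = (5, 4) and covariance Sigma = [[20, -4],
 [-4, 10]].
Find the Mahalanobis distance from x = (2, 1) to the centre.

Step 1 — centre the observation: (x - mu) = (-3, -3).

Step 2 — invert Sigma. det(Sigma) = 20·10 - (-4)² = 184.
  Sigma^{-1} = (1/det) · [[d, -b], [-b, a]] = [[0.0543, 0.0217],
 [0.0217, 0.1087]].

Step 3 — form the quadratic (x - mu)^T · Sigma^{-1} · (x - mu):
  Sigma^{-1} · (x - mu) = (-0.2283, -0.3913).
  (x - mu)^T · [Sigma^{-1} · (x - mu)] = (-3)·(-0.2283) + (-3)·(-0.3913) = 1.8587.

Step 4 — take square root: d = √(1.8587) ≈ 1.3633.

d(x, mu) = √(1.8587) ≈ 1.3633


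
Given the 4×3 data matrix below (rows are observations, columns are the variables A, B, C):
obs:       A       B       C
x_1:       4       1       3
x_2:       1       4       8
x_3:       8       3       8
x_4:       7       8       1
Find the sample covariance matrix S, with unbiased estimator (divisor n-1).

Step 1 — column means:
  mean(A) = (4 + 1 + 8 + 7) / 4 = 20/4 = 5
  mean(B) = (1 + 4 + 3 + 8) / 4 = 16/4 = 4
  mean(C) = (3 + 8 + 8 + 1) / 4 = 20/4 = 5

Step 2 — sample covariance S[i,j] = (1/(n-1)) · Σ_k (x_{k,i} - mean_i) · (x_{k,j} - mean_j), with n-1 = 3.
  S[A,A] = ((-1)·(-1) + (-4)·(-4) + (3)·(3) + (2)·(2)) / 3 = 30/3 = 10
  S[A,B] = ((-1)·(-3) + (-4)·(0) + (3)·(-1) + (2)·(4)) / 3 = 8/3 = 2.6667
  S[A,C] = ((-1)·(-2) + (-4)·(3) + (3)·(3) + (2)·(-4)) / 3 = -9/3 = -3
  S[B,B] = ((-3)·(-3) + (0)·(0) + (-1)·(-1) + (4)·(4)) / 3 = 26/3 = 8.6667
  S[B,C] = ((-3)·(-2) + (0)·(3) + (-1)·(3) + (4)·(-4)) / 3 = -13/3 = -4.3333
  S[C,C] = ((-2)·(-2) + (3)·(3) + (3)·(3) + (-4)·(-4)) / 3 = 38/3 = 12.6667

S is symmetric (S[j,i] = S[i,j]). Assembling:

S = [[10, 2.6667, -3],
 [2.6667, 8.6667, -4.3333],
 [-3, -4.3333, 12.6667]]


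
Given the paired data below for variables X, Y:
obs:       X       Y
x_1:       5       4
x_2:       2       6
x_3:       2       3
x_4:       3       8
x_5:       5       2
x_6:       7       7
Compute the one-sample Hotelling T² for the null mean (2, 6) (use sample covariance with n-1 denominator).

Step 1 — sample mean vector:
  mean(X) = (5 + 2 + 2 + 3 + 5 + 7) / 6 = 24/6 = 4
  mean(Y) = (4 + 6 + 3 + 8 + 2 + 7) / 6 = 30/6 = 5
  x̄ = (4, 5),  deviation x̄ - mu_0 = (4, 5) - (2, 6) = (2, -1).

Step 2 — sample covariance matrix, S[i,j] = (1/(n-1)) · Σ_k (x_{k,i} - mean_i) · (x_{k,j} - mean_j), divisor n-1 = 5:
  S[X,X] = ((1)·(1) + (-2)·(-2) + (-2)·(-2) + (-1)·(-1) + (1)·(1) + (3)·(3)) / 5 = 20/5 = 4
  S[X,Y] = ((1)·(-1) + (-2)·(1) + (-2)·(-2) + (-1)·(3) + (1)·(-3) + (3)·(2)) / 5 = 1/5 = 0.2
  S[Y,Y] = ((-1)·(-1) + (1)·(1) + (-2)·(-2) + (3)·(3) + (-3)·(-3) + (2)·(2)) / 5 = 28/5 = 5.6
  S = [[4, 0.2],
 [0.2, 5.6]].

Step 3 — invert S. det(S) = 4·5.6 - (0.2)² = 22.36.
  S^{-1} = (1/det) · [[d, -b], [-b, a]] = [[0.2504, -0.0089],
 [-0.0089, 0.1789]].

Step 4 — quadratic form (x̄ - mu_0)^T · S^{-1} · (x̄ - mu_0):
  S^{-1} · (x̄ - mu_0) = (0.5098, -0.1968),
  (x̄ - mu_0)^T · [...] = (2)·(0.5098) + (-1)·(-0.1968) = 1.2165.

Step 5 — scale by n: T² = 6 · 1.2165 = 7.2987.

T² ≈ 7.2987


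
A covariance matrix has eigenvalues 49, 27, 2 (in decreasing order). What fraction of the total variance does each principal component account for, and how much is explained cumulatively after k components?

Step 1 — total variance = trace(Sigma) = Σ λ_i = 49 + 27 + 2 = 78.

Step 2 — fraction explained by component i = λ_i / Σ λ:
  PC1: 49/78 = 0.6282
  PC2: 27/78 = 0.3462
  PC3: 2/78 = 0.0256

Step 3 — cumulative fraction after k components = (λ_1 + ... + λ_k) / Σ λ:
  k = 1: 49/78 = 0.6282
  k = 2: (49 + 27)/78 = 76/78 = 0.9744
  k = 3: (49 + 27 + 2)/78 = 78/78 = 1

Summary (fraction, with percent):

explained: PC1 0.6282 (62.82%), PC2 0.3462 (34.62%), PC3 0.0256 (2.56%);  cumulative: 0.6282, 0.9744, 1


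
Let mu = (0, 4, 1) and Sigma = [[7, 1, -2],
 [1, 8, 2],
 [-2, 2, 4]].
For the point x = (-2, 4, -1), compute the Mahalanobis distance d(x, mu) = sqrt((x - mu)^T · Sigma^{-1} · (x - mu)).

Step 1 — centre the observation: (x - mu) = (-2, 0, -2).

Step 2 — invert Sigma (cofactor / det for 3×3, or solve directly):
  Sigma^{-1} = [[0.1842, -0.0526, 0.1184],
 [-0.0526, 0.1579, -0.1053],
 [0.1184, -0.1053, 0.3618]].

Step 3 — form the quadratic (x - mu)^T · Sigma^{-1} · (x - mu):
  Sigma^{-1} · (x - mu) = (-0.6053, 0.3158, -0.9605).
  (x - mu)^T · [Sigma^{-1} · (x - mu)] = (-2)·(-0.6053) + (0)·(0.3158) + (-2)·(-0.9605) = 3.1316.

Step 4 — take square root: d = √(3.1316) ≈ 1.7696.

d(x, mu) = √(3.1316) ≈ 1.7696


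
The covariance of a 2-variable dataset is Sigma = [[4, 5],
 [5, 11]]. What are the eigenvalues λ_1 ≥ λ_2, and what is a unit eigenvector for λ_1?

Step 1 — characteristic polynomial of 2×2 Sigma:
  det(Sigma - λI) = λ² - trace · λ + det = 0.
  trace = 4 + 11 = 15, det = 4·11 - (5)² = 19.
Step 2 — discriminant:
  Δ = trace² - 4·det = 225 - 76 = 149.
Step 3 — eigenvalues:
  λ = (trace ± √Δ)/2 = (15 ± 12.2066)/2,
  λ_1 = 13.6033,  λ_2 = 1.3967.

Step 4 — unit eigenvector for λ_1: solve (Sigma - λ_1 I)v = 0. First row:
  (4 - 13.6033)·v_x + (5)·v_y = 0, i.e. (-9.6033)·v_x + (5)·v_y = 0,
  so v ∝ (b, λ_1 - a) = (5, 9.6033) = u.
  ||u|| = √((5)² + (9.6033)²) = √(117.2229) ≈ 10.827,
  v_1 = u/||u|| ≈ (0.4618, 0.887) (||v_1|| = 1).

λ_1 = 13.6033,  λ_2 = 1.3967;  v_1 ≈ (0.4618, 0.887)


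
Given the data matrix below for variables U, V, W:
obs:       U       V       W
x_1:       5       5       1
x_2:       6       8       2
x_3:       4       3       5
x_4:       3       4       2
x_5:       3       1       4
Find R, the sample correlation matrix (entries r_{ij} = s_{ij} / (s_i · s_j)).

Step 1 — column means:
  mean(U) = (5 + 6 + 4 + 3 + 3) / 5 = 21/5 = 4.2
  mean(V) = (5 + 8 + 3 + 4 + 1) / 5 = 21/5 = 4.2
  mean(W) = (1 + 2 + 5 + 2 + 4) / 5 = 14/5 = 2.8

Step 2 — sample variances and covariances s[i,j] = (1/(n-1)) · Σ_k (x_{k,i} - mean_i) · (x_{k,j} - mean_j), with n-1 = 4:
  s[U,U] = ((0.8)·(0.8) + (1.8)·(1.8) + (-0.2)·(-0.2) + (-1.2)·(-1.2) + (-1.2)·(-1.2)) / 4 = 6.8/4 = 1.7
  s[U,V] = ((0.8)·(0.8) + (1.8)·(3.8) + (-0.2)·(-1.2) + (-1.2)·(-0.2) + (-1.2)·(-3.2)) / 4 = 11.8/4 = 2.95
  s[U,W] = ((0.8)·(-1.8) + (1.8)·(-0.8) + (-0.2)·(2.2) + (-1.2)·(-0.8) + (-1.2)·(1.2)) / 4 = -3.8/4 = -0.95
  s[V,V] = ((0.8)·(0.8) + (3.8)·(3.8) + (-1.2)·(-1.2) + (-0.2)·(-0.2) + (-3.2)·(-3.2)) / 4 = 26.8/4 = 6.7
  s[V,W] = ((0.8)·(-1.8) + (3.8)·(-0.8) + (-1.2)·(2.2) + (-0.2)·(-0.8) + (-3.2)·(1.2)) / 4 = -10.8/4 = -2.7
  s[W,W] = ((-1.8)·(-1.8) + (-0.8)·(-0.8) + (2.2)·(2.2) + (-0.8)·(-0.8) + (1.2)·(1.2)) / 4 = 10.8/4 = 2.7
  Sample standard deviations s_i = √(s[i,i]):
  s(U) = √(1.7) = 1.3038
  s(V) = √(6.7) = 2.5884
  s(W) = √(2.7) = 1.6432

Step 3 — r_{ij} = s_{ij} / (s_i · s_j):
  r[U,U] = 1 (diagonal).
  r[U,V] = 2.95 / (1.3038 · 2.5884) = 2.95 / 3.3749 = 0.8741
  r[U,W] = -0.95 / (1.3038 · 1.6432) = -0.95 / 2.1424 = -0.4434
  r[V,V] = 1 (diagonal).
  r[V,W] = -2.7 / (2.5884 · 1.6432) = -2.7 / 4.2532 = -0.6348
  r[W,W] = 1 (diagonal).

R is symmetric with unit diagonal. Assembling:

R = [[1, 0.8741, -0.4434],
 [0.8741, 1, -0.6348],
 [-0.4434, -0.6348, 1]]


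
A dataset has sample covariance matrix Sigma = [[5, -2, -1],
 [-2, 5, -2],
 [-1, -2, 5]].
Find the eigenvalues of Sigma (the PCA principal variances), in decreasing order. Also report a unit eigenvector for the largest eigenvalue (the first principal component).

Step 1 — characteristic polynomial p(λ) = det(λI - Sigma) = λ³ - tr·λ² + c_1·λ - det, where tr = trace, c_1 = sum of the principal 2×2 minors, det = det(Sigma):
  tr = 5 + 5 + 5 = 15,
  c_1 = (5·5 - (-2)²) + (5·5 - (-1)²) + (5·5 - (-2)²) = 21 + 24 + 21 = 66,
  det = 5·(5·5 - (-2)²) - (-2)·((-2)·5 - (-2)·(-1)) + (-1)·((-2)·(-2) - 5·(-1)) = 5·(21) - (-2)·(-12) + (-1)·(9) = 72.
  So p(λ) = λ³ - 15λ² + 66λ - 72.
Step 2 — look for an integer root (rational root theorem: any rational root is an integer divisor of 72). Testing λ = 6:
  p(6) = 216 - 540 + 396 - 72 = 0  ✓
  Dividing out (λ - 6): p(λ) = (λ - 6)(λ² - 9λ + 12).
Step 3 — remaining eigenvalues from the quadratic λ² - 9λ + 12 = 0:
  Δ = 9² - 4·12 = 81 - 48 = 33,  λ = (9 ± √33)/2 = (9 ± 5.7446)/2 ≈ 7.3723 or 1.6277.
  Sorted: λ_1 = 7.3723,  λ_2 = 6,  λ_3 = 1.6277  (check: sum = 15 = tr ✓).

Step 4 — unit eigenvector for λ_1 ≈ 7.3723: v spans the null space of (Sigma - λ_1 I), whose rows are
  r_1 = (-2.3723, -2, -1),  r_2 = (-2, -2.3723, -2),  r_3 = (-1, -2, -2.3723).
  v is orthogonal to every row, so take v ∝ r_1 × r_2 = ((-2)·(-2) - (-1)·(-2.3723), (-1)·(-2) - (-2.3723)·(-2), (-2.3723)·(-2.3723) - (-2)·(-2)) ≈ (1.6277, -2.7446, 1.6277).
  Let u = (1.6277, -2.7446, 1.6277).
  ||u|| = √((1.6277)² + (-2.7446)² + (1.6277)²) = √(12.8316) ≈ 3.5821,  v_1 = u/||u|| ≈ (0.4544, -0.7662, 0.4544) (||v_1|| = 1).

λ_1 = 7.3723,  λ_2 = 6,  λ_3 = 1.6277;  v_1 ≈ (0.4544, -0.7662, 0.4544)


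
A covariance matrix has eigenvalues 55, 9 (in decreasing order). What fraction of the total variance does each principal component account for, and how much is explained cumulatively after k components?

Step 1 — total variance = trace(Sigma) = Σ λ_i = 55 + 9 = 64.

Step 2 — fraction explained by component i = λ_i / Σ λ:
  PC1: 55/64 = 0.8594
  PC2: 9/64 = 0.1406

Step 3 — cumulative fraction after k components = (λ_1 + ... + λ_k) / Σ λ:
  k = 1: 55/64 = 0.8594
  k = 2: (55 + 9)/64 = 64/64 = 1

Summary (fraction, with percent):

explained: PC1 0.8594 (85.94%), PC2 0.1406 (14.06%);  cumulative: 0.8594, 1


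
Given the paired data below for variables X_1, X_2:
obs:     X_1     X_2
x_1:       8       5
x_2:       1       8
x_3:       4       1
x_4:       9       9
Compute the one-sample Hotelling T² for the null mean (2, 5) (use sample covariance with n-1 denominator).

Step 1 — sample mean vector:
  mean(X_1) = (8 + 1 + 4 + 9) / 4 = 22/4 = 5.5
  mean(X_2) = (5 + 8 + 1 + 9) / 4 = 23/4 = 5.75
  x̄ = (5.5, 5.75),  deviation x̄ - mu_0 = (5.5, 5.75) - (2, 5) = (3.5, 0.75).

Step 2 — sample covariance matrix, S[i,j] = (1/(n-1)) · Σ_k (x_{k,i} - mean_i) · (x_{k,j} - mean_j), divisor n-1 = 3:
  S[X_1,X_1] = ((2.5)·(2.5) + (-4.5)·(-4.5) + (-1.5)·(-1.5) + (3.5)·(3.5)) / 3 = 41/3 = 13.6667
  S[X_1,X_2] = ((2.5)·(-0.75) + (-4.5)·(2.25) + (-1.5)·(-4.75) + (3.5)·(3.25)) / 3 = 6.5/3 = 2.1667
  S[X_2,X_2] = ((-0.75)·(-0.75) + (2.25)·(2.25) + (-4.75)·(-4.75) + (3.25)·(3.25)) / 3 = 38.75/3 = 12.9167
  S = [[13.6667, 2.1667],
 [2.1667, 12.9167]].

Step 3 — invert S. det(S) = 13.6667·12.9167 - (2.1667)² = 171.8333.
  S^{-1} = (1/det) · [[d, -b], [-b, a]] = [[0.0752, -0.0126],
 [-0.0126, 0.0795]].

Step 4 — quadratic form (x̄ - mu_0)^T · S^{-1} · (x̄ - mu_0):
  S^{-1} · (x̄ - mu_0) = (0.2536, 0.0155),
  (x̄ - mu_0)^T · [...] = (3.5)·(0.2536) + (0.75)·(0.0155) = 0.8994.

Step 5 — scale by n: T² = 4 · 0.8994 = 3.5975.

T² ≈ 3.5975


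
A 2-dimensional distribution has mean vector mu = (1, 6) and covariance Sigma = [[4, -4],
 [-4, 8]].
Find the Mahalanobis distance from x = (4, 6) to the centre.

Step 1 — centre the observation: (x - mu) = (3, 0).

Step 2 — invert Sigma. det(Sigma) = 4·8 - (-4)² = 16.
  Sigma^{-1} = (1/det) · [[d, -b], [-b, a]] = [[0.5, 0.25],
 [0.25, 0.25]].

Step 3 — form the quadratic (x - mu)^T · Sigma^{-1} · (x - mu):
  Sigma^{-1} · (x - mu) = (1.5, 0.75).
  (x - mu)^T · [Sigma^{-1} · (x - mu)] = (3)·(1.5) + (0)·(0.75) = 4.5.

Step 4 — take square root: d = √(4.5) ≈ 2.1213.

d(x, mu) = √(4.5) ≈ 2.1213


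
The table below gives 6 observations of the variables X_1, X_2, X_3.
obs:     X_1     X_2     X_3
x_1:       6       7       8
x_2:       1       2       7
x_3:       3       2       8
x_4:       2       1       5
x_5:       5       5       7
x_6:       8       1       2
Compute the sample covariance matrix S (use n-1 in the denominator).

Step 1 — column means:
  mean(X_1) = (6 + 1 + 3 + 2 + 5 + 8) / 6 = 25/6 = 4.1667
  mean(X_2) = (7 + 2 + 2 + 1 + 5 + 1) / 6 = 18/6 = 3
  mean(X_3) = (8 + 7 + 8 + 5 + 7 + 2) / 6 = 37/6 = 6.1667

Step 2 — sample covariance S[i,j] = (1/(n-1)) · Σ_k (x_{k,i} - mean_i) · (x_{k,j} - mean_j), with n-1 = 5.
  S[X_1,X_1] = ((1.8333)·(1.8333) + (-3.1667)·(-3.1667) + (-1.1667)·(-1.1667) + (-2.1667)·(-2.1667) + (0.8333)·(0.8333) + (3.8333)·(3.8333)) / 5 = 34.8333/5 = 6.9667
  S[X_1,X_2] = ((1.8333)·(4) + (-3.1667)·(-1) + (-1.1667)·(-1) + (-2.1667)·(-2) + (0.8333)·(2) + (3.8333)·(-2)) / 5 = 10/5 = 2
  S[X_1,X_3] = ((1.8333)·(1.8333) + (-3.1667)·(0.8333) + (-1.1667)·(1.8333) + (-2.1667)·(-1.1667) + (0.8333)·(0.8333) + (3.8333)·(-4.1667)) / 5 = -14.1667/5 = -2.8333
  S[X_2,X_2] = ((4)·(4) + (-1)·(-1) + (-1)·(-1) + (-2)·(-2) + (2)·(2) + (-2)·(-2)) / 5 = 30/5 = 6
  S[X_2,X_3] = ((4)·(1.8333) + (-1)·(0.8333) + (-1)·(1.8333) + (-2)·(-1.1667) + (2)·(0.8333) + (-2)·(-4.1667)) / 5 = 17/5 = 3.4
  S[X_3,X_3] = ((1.8333)·(1.8333) + (0.8333)·(0.8333) + (1.8333)·(1.8333) + (-1.1667)·(-1.1667) + (0.8333)·(0.8333) + (-4.1667)·(-4.1667)) / 5 = 26.8333/5 = 5.3667

S is symmetric (S[j,i] = S[i,j]). Assembling:

S = [[6.9667, 2, -2.8333],
 [2, 6, 3.4],
 [-2.8333, 3.4, 5.3667]]
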